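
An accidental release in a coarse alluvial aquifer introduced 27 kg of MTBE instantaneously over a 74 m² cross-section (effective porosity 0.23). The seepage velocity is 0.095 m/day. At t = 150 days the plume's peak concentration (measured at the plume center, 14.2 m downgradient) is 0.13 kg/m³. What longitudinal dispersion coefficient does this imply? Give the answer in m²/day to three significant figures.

At the plume center C_max = M/(n_e·A·√(4πDt)), so D = M²/(4πt·(n_e·A·C_max)²).
n_e·A·C_max = 0.23 × 74 × 0.13 = 2.213 kg/m.
D = 27²/(4π × 150 × 2.213²) = 0.0790 m²/day.

0.0790 m²/day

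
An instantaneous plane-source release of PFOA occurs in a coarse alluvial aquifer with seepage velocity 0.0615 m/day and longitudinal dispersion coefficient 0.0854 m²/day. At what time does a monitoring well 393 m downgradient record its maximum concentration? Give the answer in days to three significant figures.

6370 days

For the 1D instantaneous-source solution, setting ∂C/∂t = 0 at fixed x gives v²t² + 2Dt − x² = 0, so t = (√(D² + v²x²) − D)/v².
√(D² + v²x²) = √(0.0854² + 0.0615² × 393²) = 24.17; v² = 0.00378225.
t = (24.17 − 0.0854)/0.00378225 = 6370 days (vs. the pure-advection estimate x/v = 6390 d).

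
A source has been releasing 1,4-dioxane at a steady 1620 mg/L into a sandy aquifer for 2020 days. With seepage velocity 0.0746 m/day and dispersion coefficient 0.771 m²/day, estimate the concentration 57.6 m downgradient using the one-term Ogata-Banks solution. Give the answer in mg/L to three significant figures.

For a continuous step input, C/C₀ ≈ ½·erfc((x−vt)/(2√(Dt))).
vt = 0.0746 × 2020 = 150.692 m and 2√(Dt) = 2√(0.771 × 2020) = 78.93 m.
Argument (x−vt)/(2√(Dt)) = (57.6 − 150.692)/78.93 = -1.179; ½·erfc(-1.179) = 0.9523.
C = 1620 × 0.9523 = 1540 mg/L.

1540 mg/L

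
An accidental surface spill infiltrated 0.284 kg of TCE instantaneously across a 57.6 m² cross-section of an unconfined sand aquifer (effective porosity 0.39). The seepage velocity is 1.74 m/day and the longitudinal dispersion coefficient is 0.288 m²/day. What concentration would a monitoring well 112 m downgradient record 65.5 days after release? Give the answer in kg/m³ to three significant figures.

0.000780 kg/m³

For an instantaneous plane source, C(x,t) = M/(n_e·A·√(4πDt)) · exp(−(x−vt)²/(4Dt)), with n_e·A the pore (flow) area.
Plume center vt = 1.74 × 65.5 = 113.97 m, so the well at 112 m is 1.97 m upgradient of the peak.
√(4πDt) = 15.40 m, giving peak height M/(n_e·A·√(4πDt)) = 0.284/(0.39 × 57.6 × 15.40) = 0.0008209 kg/m³.
(x−vt)²/(4Dt) = (-1.97)²/(4 × 0.288 × 65.5) = 0.05143; exp(−0.05143) = 0.9499.
C = 0.0008209 × 0.9499 = 0.000780 kg/m³.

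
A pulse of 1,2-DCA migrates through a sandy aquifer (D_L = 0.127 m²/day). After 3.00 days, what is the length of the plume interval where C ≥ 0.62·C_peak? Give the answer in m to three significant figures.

The plume is Gaussian with σ = √(2Dt) = √(2 × 0.127 × 3.00) = 0.8729 m.
C/C_peak = exp(−Δx²/(2σ²)) = 0.62 ⇒ Δx = σ·√(−2 ln 0.62) = 0.8729 × 0.9778 = 0.8535 m.
Width = 2Δx = 1.71 m.

1.71 m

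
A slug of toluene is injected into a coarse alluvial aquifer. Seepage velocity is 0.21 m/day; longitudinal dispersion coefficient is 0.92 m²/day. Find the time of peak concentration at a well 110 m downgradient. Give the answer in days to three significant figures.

For the 1D instantaneous-source solution, setting ∂C/∂t = 0 at fixed x gives v²t² + 2Dt − x² = 0, so t = (√(D² + v²x²) − D)/v².
√(D² + v²x²) = √(0.92² + 0.21² × 110²) = 23.12; v² = 0.0441.
t = (23.12 − 0.92)/0.0441 = 503 days (vs. the pure-advection estimate x/v = 524 d).

503 days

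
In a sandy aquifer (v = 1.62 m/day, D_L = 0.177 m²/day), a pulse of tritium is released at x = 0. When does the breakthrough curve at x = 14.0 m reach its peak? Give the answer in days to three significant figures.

8.57 days

For the 1D instantaneous-source solution, setting ∂C/∂t = 0 at fixed x gives v²t² + 2Dt − x² = 0, so t = (√(D² + v²x²) − D)/v².
√(D² + v²x²) = √(0.177² + 1.62² × 14.0²) = 22.68; v² = 2.6244.
t = (22.68 − 0.177)/2.6244 = 8.57 days (vs. the pure-advection estimate x/v = 8.64 d).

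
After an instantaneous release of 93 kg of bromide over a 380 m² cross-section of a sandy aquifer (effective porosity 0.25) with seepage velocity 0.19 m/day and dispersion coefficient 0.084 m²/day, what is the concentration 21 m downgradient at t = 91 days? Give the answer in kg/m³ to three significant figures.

For an instantaneous plane source, C(x,t) = M/(n_e·A·√(4πDt)) · exp(−(x−vt)²/(4Dt)), with n_e·A the pore (flow) area.
Plume center vt = 0.19 × 91 = 17.29 m, so the well at 21 m is 3.71 m downgradient of the peak.
√(4πDt) = 9.801 m, giving peak height M/(n_e·A·√(4πDt)) = 93/(0.25 × 380 × 9.801) = 0.09988 kg/m³.
(x−vt)²/(4Dt) = (3.71)²/(4 × 0.084 × 91) = 0.4502; exp(−0.4502) = 0.6375.
C = 0.09988 × 0.6375 = 0.0637 kg/m³.

0.0637 kg/m³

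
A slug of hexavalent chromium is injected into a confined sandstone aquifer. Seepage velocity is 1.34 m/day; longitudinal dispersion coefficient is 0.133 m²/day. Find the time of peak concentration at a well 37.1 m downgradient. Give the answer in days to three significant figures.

27.6 days

For the 1D instantaneous-source solution, setting ∂C/∂t = 0 at fixed x gives v²t² + 2Dt − x² = 0, so t = (√(D² + v²x²) − D)/v².
√(D² + v²x²) = √(0.133² + 1.34² × 37.1²) = 49.71; v² = 1.7956.
t = (49.71 − 0.133)/1.7956 = 27.6 days (vs. the pure-advection estimate x/v = 27.7 d).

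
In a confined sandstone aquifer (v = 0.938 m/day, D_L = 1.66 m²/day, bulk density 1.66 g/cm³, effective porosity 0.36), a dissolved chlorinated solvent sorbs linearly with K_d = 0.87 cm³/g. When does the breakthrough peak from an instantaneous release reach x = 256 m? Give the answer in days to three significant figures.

Retardation factor R = 1 + ρ_b·K_d/n = 1 + 1.66 × 0.87/0.36 = 5.012.
Sorption retards both mechanisms: v_R = v/R = 0.1872 m/day, D_R = D/R = 0.3312 m²/day.
Peak time from v_R²t² + 2D_R t − x² = 0: t = (√(D_R² + v_R²x²) − D_R)/v_R².
√(D_R² + v_R²x²) = √(0.3312² + 0.1872² × 256²) = 47.92; v_R² = 0.03504.
t = (47.92 − 0.3312)/0.03504 = 1360 days.

1360 days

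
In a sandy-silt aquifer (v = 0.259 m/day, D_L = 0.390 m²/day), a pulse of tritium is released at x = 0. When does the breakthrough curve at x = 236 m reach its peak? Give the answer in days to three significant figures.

905 days

For the 1D instantaneous-source solution, setting ∂C/∂t = 0 at fixed x gives v²t² + 2Dt − x² = 0, so t = (√(D² + v²x²) − D)/v².
√(D² + v²x²) = √(0.390² + 0.259² × 236²) = 61.13; v² = 0.067081.
t = (61.13 − 0.390)/0.067081 = 905 days (vs. the pure-advection estimate x/v = 911 d).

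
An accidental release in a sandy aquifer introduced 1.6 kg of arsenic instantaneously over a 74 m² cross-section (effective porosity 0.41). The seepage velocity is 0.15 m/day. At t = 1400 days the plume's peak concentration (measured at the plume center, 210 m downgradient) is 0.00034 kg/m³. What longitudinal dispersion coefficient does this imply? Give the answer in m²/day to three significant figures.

1.37 m²/day

At the plume center C_max = M/(n_e·A·√(4πDt)), so D = M²/(4πt·(n_e·A·C_max)²).
n_e·A·C_max = 0.41 × 74 × 0.00034 = 0.01032 kg/m.
D = 1.6²/(4π × 1400 × 0.01032²) = 1.37 m²/day.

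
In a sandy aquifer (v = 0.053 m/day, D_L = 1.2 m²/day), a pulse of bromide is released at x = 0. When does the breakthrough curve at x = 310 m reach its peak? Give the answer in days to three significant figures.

For the 1D instantaneous-source solution, setting ∂C/∂t = 0 at fixed x gives v²t² + 2Dt − x² = 0, so t = (√(D² + v²x²) − D)/v².
√(D² + v²x²) = √(1.2² + 0.053² × 310²) = 16.47; v² = 0.002809.
t = (16.47 − 1.2)/0.002809 = 5440 days (vs. the pure-advection estimate x/v = 5850 d).

5440 days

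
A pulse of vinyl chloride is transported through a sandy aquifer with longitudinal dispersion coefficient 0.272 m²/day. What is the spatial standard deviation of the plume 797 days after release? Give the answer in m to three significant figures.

20.8 m

Dispersive spreading gives a Gaussian with σ² = 2Dt; advection only shifts the center.
σ = √(2 × 0.272 × 797) = 20.8 m.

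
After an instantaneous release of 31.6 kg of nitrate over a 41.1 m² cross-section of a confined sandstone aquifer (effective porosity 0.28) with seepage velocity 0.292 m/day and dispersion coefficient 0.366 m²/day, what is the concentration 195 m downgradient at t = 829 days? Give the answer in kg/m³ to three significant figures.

0.00717 kg/m³

For an instantaneous plane source, C(x,t) = M/(n_e·A·√(4πDt)) · exp(−(x−vt)²/(4Dt)), with n_e·A the pore (flow) area.
Plume center vt = 0.292 × 829 = 242.068 m, so the well at 195 m is 47.068 m upgradient of the peak.
√(4πDt) = 61.75 m, giving peak height M/(n_e·A·√(4πDt)) = 31.6/(0.28 × 41.1 × 61.75) = 0.04447 kg/m³.
(x−vt)²/(4Dt) = (-47.068)²/(4 × 0.366 × 829) = 1.825; exp(−1.825) = 0.1612.
C = 0.04447 × 0.1612 = 0.00717 kg/m³.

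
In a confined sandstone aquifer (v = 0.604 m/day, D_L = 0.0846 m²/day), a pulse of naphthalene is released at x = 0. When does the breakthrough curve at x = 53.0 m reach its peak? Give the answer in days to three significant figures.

87.5 days

For the 1D instantaneous-source solution, setting ∂C/∂t = 0 at fixed x gives v²t² + 2Dt − x² = 0, so t = (√(D² + v²x²) − D)/v².
√(D² + v²x²) = √(0.0846² + 0.604² × 53.0²) = 32.01; v² = 0.364816.
t = (32.01 − 0.0846)/0.364816 = 87.5 days (vs. the pure-advection estimate x/v = 87.7 d).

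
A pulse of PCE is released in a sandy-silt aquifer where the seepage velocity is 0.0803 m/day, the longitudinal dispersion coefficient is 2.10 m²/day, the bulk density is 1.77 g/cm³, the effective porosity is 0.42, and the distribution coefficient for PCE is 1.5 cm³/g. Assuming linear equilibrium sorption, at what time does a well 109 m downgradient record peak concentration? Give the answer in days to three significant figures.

7840 days

Retardation factor R = 1 + ρ_b·K_d/n = 1 + 1.77 × 1.5/0.42 = 7.321.
Sorption retards both mechanisms: v_R = v/R = 0.01097 m/day, D_R = D/R = 0.2868 m²/day.
Peak time from v_R²t² + 2D_R t − x² = 0: t = (√(D_R² + v_R²x²) − D_R)/v_R².
√(D_R² + v_R²x²) = √(0.2868² + 0.01097² × 109²) = 1.230; v_R² = 0.0001203.
t = (1.230 − 0.2868)/0.0001203 = 7840 days.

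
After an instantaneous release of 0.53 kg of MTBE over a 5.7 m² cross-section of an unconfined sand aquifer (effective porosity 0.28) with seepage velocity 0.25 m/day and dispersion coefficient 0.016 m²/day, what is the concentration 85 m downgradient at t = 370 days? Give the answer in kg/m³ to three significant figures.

0.00358 kg/m³

For an instantaneous plane source, C(x,t) = M/(n_e·A·√(4πDt)) · exp(−(x−vt)²/(4Dt)), with n_e·A the pore (flow) area.
Plume center vt = 0.25 × 370 = 92.5 m, so the well at 85 m is 7.5 m upgradient of the peak.
√(4πDt) = 8.625 m, giving peak height M/(n_e·A·√(4πDt)) = 0.53/(0.28 × 5.7 × 8.625) = 0.03850 kg/m³.
(x−vt)²/(4Dt) = (-7.5)²/(4 × 0.016 × 370) = 2.375; exp(−2.375) = 0.09301.
C = 0.03850 × 0.09301 = 0.00358 kg/m³.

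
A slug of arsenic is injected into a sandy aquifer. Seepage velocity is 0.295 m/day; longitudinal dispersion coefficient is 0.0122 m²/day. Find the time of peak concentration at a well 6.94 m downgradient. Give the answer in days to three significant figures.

For the 1D instantaneous-source solution, setting ∂C/∂t = 0 at fixed x gives v²t² + 2Dt − x² = 0, so t = (√(D² + v²x²) − D)/v².
√(D² + v²x²) = √(0.0122² + 0.295² × 6.94²) = 2.047; v² = 0.087025.
t = (2.047 − 0.0122)/0.087025 = 23.4 days (vs. the pure-advection estimate x/v = 23.5 d).

23.4 days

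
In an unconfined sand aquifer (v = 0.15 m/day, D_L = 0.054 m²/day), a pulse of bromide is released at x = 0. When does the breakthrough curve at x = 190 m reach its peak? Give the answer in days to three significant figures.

1260 days

For the 1D instantaneous-source solution, setting ∂C/∂t = 0 at fixed x gives v²t² + 2Dt − x² = 0, so t = (√(D² + v²x²) − D)/v².
√(D² + v²x²) = √(0.054² + 0.15² × 190²) = 28.50; v² = 0.0225.
t = (28.50 − 0.054)/0.0225 = 1260 days (vs. the pure-advection estimate x/v = 1270 d).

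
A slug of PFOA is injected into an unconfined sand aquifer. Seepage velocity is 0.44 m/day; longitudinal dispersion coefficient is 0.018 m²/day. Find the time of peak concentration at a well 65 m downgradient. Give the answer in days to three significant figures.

148 days

For the 1D instantaneous-source solution, setting ∂C/∂t = 0 at fixed x gives v²t² + 2Dt − x² = 0, so t = (√(D² + v²x²) − D)/v².
√(D² + v²x²) = √(0.018² + 0.44² × 65²) = 28.60; v² = 0.1936.
t = (28.60 − 0.018)/0.1936 = 148 days (vs. the pure-advection estimate x/v = 148 d).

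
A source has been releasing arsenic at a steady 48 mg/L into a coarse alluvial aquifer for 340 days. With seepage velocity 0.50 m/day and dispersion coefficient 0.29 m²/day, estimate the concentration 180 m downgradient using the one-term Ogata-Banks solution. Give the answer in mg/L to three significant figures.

For a continuous step input, C/C₀ ≈ ½·erfc((x−vt)/(2√(Dt))).
vt = 0.50 × 340 = 170 m and 2√(Dt) = 2√(0.29 × 340) = 19.86 m.
Argument (x−vt)/(2√(Dt)) = (180 − 170)/19.86 = 0.5035; ½·erfc(0.5035) = 0.2382.
C = 48 × 0.2382 = 11.4 mg/L.

11.4 mg/L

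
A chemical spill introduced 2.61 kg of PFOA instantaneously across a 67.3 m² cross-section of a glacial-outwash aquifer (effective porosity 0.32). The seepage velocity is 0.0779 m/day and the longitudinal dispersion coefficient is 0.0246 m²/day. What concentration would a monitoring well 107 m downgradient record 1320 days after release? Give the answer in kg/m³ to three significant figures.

For an instantaneous plane source, C(x,t) = M/(n_e·A·√(4πDt)) · exp(−(x−vt)²/(4Dt)), with n_e·A the pore (flow) area.
Plume center vt = 0.0779 × 1320 = 102.828 m, so the well at 107 m is 4.172 m downgradient of the peak.
√(4πDt) = 20.20 m, giving peak height M/(n_e·A·√(4πDt)) = 2.61/(0.32 × 67.3 × 20.20) = 0.006000 kg/m³.
(x−vt)²/(4Dt) = (4.172)²/(4 × 0.0246 × 1320) = 0.1340; exp(−0.1340) = 0.8746.
C = 0.006000 × 0.8746 = 0.00525 kg/m³.

0.00525 kg/m³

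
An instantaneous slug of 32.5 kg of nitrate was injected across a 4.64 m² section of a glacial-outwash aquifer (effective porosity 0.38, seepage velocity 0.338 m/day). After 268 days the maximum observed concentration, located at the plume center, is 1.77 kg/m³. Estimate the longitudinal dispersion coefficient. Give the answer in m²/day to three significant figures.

At the plume center C_max = M/(n_e·A·√(4πDt)), so D = M²/(4πt·(n_e·A·C_max)²).
n_e·A·C_max = 0.38 × 4.64 × 1.77 = 3.121 kg/m.
D = 32.5²/(4π × 268 × 3.121²) = 0.0322 m²/day.

0.0322 m²/day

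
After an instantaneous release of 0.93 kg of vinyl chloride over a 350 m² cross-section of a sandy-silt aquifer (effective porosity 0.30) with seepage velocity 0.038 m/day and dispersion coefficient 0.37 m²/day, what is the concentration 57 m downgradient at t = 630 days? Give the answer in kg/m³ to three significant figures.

For an instantaneous plane source, C(x,t) = M/(n_e·A·√(4πDt)) · exp(−(x−vt)²/(4Dt)), with n_e·A the pore (flow) area.
Plume center vt = 0.038 × 630 = 23.94 m, so the well at 57 m is 33.06 m downgradient of the peak.
√(4πDt) = 54.12 m, giving peak height M/(n_e·A·√(4πDt)) = 0.93/(0.30 × 350 × 54.12) = 0.0001637 kg/m³.
(x−vt)²/(4Dt) = (33.06)²/(4 × 0.37 × 630) = 1.172; exp(−1.172) = 0.3097.
C = 0.0001637 × 0.3097 = 5.07e-05 kg/m³.

5.07e-05 kg/m³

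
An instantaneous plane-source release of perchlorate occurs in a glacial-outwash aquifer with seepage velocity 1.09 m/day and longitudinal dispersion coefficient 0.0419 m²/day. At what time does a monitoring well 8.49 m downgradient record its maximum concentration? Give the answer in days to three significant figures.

For the 1D instantaneous-source solution, setting ∂C/∂t = 0 at fixed x gives v²t² + 2Dt − x² = 0, so t = (√(D² + v²x²) − D)/v².
√(D² + v²x²) = √(0.0419² + 1.09² × 8.49²) = 9.254; v² = 1.1881.
t = (9.254 − 0.0419)/1.1881 = 7.75 days (vs. the pure-advection estimate x/v = 7.79 d).

7.75 days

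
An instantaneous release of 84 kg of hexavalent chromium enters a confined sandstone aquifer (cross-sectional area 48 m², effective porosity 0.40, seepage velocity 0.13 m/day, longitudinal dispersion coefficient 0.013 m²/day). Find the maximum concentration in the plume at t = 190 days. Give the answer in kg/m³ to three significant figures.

0.785 kg/m³

The peak of an instantaneous 1D plume sits at x = vt; there the Gaussian factor is 1 and C_max = M/(n_e·A·√(4πDt)), where n_e·A is the pore area the mass is dissolved in.
√(4πDt) = √(4π × 0.013 × 190) = 5.571 m, so C_max = 84/(0.40 × 48 × 5.571) = 0.785 kg/m³.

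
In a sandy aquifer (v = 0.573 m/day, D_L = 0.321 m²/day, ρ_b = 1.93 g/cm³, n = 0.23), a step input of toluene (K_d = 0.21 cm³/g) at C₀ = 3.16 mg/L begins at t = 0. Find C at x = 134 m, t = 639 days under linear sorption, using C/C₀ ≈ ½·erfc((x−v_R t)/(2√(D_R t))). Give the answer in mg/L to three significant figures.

Retardation factor R = 1 + ρ_b·K_d/n = 1 + 1.93 × 0.21/0.23 = 2.762.
Sorption retards both mechanisms: v_R = v/R = 0.2075 m/day, D_R = D/R = 0.1162 m²/day.
v_R·t = 0.2075 × 639 = 132.5925 m; 2√(D_R t) = 17.23 m; argument = (134 − 132.5925)/17.23 = 0.08169.
C = C₀ × ½·erfc(0.08169) = 3.16 × 0.4540 = 1.43 mg/L.

1.43 mg/L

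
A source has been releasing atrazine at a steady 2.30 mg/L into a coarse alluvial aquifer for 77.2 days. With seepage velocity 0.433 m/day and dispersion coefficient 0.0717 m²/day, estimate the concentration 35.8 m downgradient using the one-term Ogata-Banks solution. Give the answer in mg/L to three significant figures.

0.547 mg/L

For a continuous step input, C/C₀ ≈ ½·erfc((x−vt)/(2√(Dt))).
vt = 0.433 × 77.2 = 33.4276 m and 2√(Dt) = 2√(0.0717 × 77.2) = 4.705 m.
Argument (x−vt)/(2√(Dt)) = (35.8 − 33.4276)/4.705 = 0.5042; ½·erfc(0.5042) = 0.2379.
C = 2.30 × 0.2379 = 0.547 mg/L.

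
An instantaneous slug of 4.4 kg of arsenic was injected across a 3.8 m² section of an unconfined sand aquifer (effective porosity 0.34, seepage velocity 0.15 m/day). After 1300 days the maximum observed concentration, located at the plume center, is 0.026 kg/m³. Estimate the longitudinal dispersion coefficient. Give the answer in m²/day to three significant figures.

At the plume center C_max = M/(n_e·A·√(4πDt)), so D = M²/(4πt·(n_e·A·C_max)²).
n_e·A·C_max = 0.34 × 3.8 × 0.026 = 0.03359 kg/m.
D = 4.4²/(4π × 1300 × 0.03359²) = 1.05 m²/day.

1.05 m²/day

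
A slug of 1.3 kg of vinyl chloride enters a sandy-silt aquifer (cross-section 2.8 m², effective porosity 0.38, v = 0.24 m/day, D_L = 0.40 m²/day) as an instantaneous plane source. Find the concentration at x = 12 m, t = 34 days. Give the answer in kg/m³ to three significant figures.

0.0713 kg/m³

For an instantaneous plane source, C(x,t) = M/(n_e·A·√(4πDt)) · exp(−(x−vt)²/(4Dt)), with n_e·A the pore (flow) area.
Plume center vt = 0.24 × 34 = 8.16 m, so the well at 12 m is 3.84 m downgradient of the peak.
√(4πDt) = 13.07 m, giving peak height M/(n_e·A·√(4πDt)) = 1.3/(0.38 × 2.8 × 13.07) = 0.09348 kg/m³.
(x−vt)²/(4Dt) = (3.84)²/(4 × 0.40 × 34) = 0.2711; exp(−0.2711) = 0.7625.
C = 0.09348 × 0.7625 = 0.0713 kg/m³.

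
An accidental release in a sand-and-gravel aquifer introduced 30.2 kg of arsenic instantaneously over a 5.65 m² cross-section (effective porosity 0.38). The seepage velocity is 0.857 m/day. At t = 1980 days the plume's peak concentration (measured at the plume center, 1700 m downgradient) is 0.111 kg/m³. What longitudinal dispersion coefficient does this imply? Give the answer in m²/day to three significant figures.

At the plume center C_max = M/(n_e·A·√(4πDt)), so D = M²/(4πt·(n_e·A·C_max)²).
n_e·A·C_max = 0.38 × 5.65 × 0.111 = 0.2383 kg/m.
D = 30.2²/(4π × 1980 × 0.2383²) = 0.645 m²/day.

0.645 m²/day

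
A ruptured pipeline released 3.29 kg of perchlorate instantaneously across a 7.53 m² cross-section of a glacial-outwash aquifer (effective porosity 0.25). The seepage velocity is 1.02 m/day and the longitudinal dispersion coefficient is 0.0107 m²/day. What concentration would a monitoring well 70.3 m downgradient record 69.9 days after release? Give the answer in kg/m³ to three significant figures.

0.409 kg/m³

For an instantaneous plane source, C(x,t) = M/(n_e·A·√(4πDt)) · exp(−(x−vt)²/(4Dt)), with n_e·A the pore (flow) area.
Plume center vt = 1.02 × 69.9 = 71.298 m, so the well at 70.3 m is 0.998 m upgradient of the peak.
√(4πDt) = 3.066 m, giving peak height M/(n_e·A·√(4πDt)) = 3.29/(0.25 × 7.53 × 3.066) = 0.5700 kg/m³.
(x−vt)²/(4Dt) = (-0.998)²/(4 × 0.0107 × 69.9) = 0.3329; exp(−0.3329) = 0.7168.
C = 0.5700 × 0.7168 = 0.409 kg/m³.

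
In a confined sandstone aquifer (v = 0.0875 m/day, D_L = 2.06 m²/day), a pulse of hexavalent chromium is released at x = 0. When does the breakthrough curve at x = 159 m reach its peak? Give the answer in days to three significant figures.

For the 1D instantaneous-source solution, setting ∂C/∂t = 0 at fixed x gives v²t² + 2Dt − x² = 0, so t = (√(D² + v²x²) − D)/v².
√(D² + v²x²) = √(2.06² + 0.0875² × 159²) = 14.06; v² = 0.00765625.
t = (14.06 − 2.06)/0.00765625 = 1570 days (vs. the pure-advection estimate x/v = 1820 d).

1570 days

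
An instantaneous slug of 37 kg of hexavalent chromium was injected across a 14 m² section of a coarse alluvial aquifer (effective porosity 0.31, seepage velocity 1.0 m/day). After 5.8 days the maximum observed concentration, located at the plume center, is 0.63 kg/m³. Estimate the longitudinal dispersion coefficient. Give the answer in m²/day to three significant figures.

At the plume center C_max = M/(n_e·A·√(4πDt)), so D = M²/(4πt·(n_e·A·C_max)²).
n_e·A·C_max = 0.31 × 14 × 0.63 = 2.734 kg/m.
D = 37²/(4π × 5.8 × 2.734²) = 2.51 m²/day.

2.51 m²/day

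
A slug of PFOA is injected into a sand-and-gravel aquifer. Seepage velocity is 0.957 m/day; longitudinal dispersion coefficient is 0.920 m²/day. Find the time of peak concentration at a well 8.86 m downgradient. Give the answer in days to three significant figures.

8.31 days

For the 1D instantaneous-source solution, setting ∂C/∂t = 0 at fixed x gives v²t² + 2Dt − x² = 0, so t = (√(D² + v²x²) − D)/v².
√(D² + v²x²) = √(0.920² + 0.957² × 8.86²) = 8.529; v² = 0.915849.
t = (8.529 − 0.920)/0.915849 = 8.31 days (vs. the pure-advection estimate x/v = 9.26 d).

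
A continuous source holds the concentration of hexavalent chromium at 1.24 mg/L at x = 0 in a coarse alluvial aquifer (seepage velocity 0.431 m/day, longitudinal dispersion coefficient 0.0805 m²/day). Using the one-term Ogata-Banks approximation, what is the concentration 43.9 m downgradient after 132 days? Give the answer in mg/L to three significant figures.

For a continuous step input, C/C₀ ≈ ½·erfc((x−vt)/(2√(Dt))).
vt = 0.431 × 132 = 56.892 m and 2√(Dt) = 2√(0.0805 × 132) = 6.520 m.
Argument (x−vt)/(2√(Dt)) = (43.9 − 56.892)/6.520 = -1.993; ½·erfc(-1.993) = 0.9976.
C = 1.24 × 0.9976 = 1.24 mg/L.

1.24 mg/L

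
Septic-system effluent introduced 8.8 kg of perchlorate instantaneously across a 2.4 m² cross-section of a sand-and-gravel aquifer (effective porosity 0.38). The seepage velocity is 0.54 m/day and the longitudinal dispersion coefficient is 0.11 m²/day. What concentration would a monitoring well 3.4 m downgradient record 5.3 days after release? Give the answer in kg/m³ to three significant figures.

For an instantaneous plane source, C(x,t) = M/(n_e·A·√(4πDt)) · exp(−(x−vt)²/(4Dt)), with n_e·A the pore (flow) area.
Plume center vt = 0.54 × 5.3 = 2.862 m, so the well at 3.4 m is 0.538 m downgradient of the peak.
√(4πDt) = 2.707 m, giving peak height M/(n_e·A·√(4πDt)) = 8.8/(0.38 × 2.4 × 2.707) = 3.565 kg/m³.
(x−vt)²/(4Dt) = (0.538)²/(4 × 0.11 × 5.3) = 0.1241; exp(−0.1241) = 0.8833.
C = 3.565 × 0.8833 = 3.15 kg/m³.

3.15 kg/m³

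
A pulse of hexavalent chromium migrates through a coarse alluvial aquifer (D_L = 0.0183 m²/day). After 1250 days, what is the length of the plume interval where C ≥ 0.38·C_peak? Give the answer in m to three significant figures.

18.8 m

The plume is Gaussian with σ = √(2Dt) = √(2 × 0.0183 × 1250) = 6.764 m.
C/C_peak = exp(−Δx²/(2σ²)) = 0.38 ⇒ Δx = σ·√(−2 ln 0.38) = 6.764 × 1.391 = 9.409 m.
Width = 2Δx = 18.8 m.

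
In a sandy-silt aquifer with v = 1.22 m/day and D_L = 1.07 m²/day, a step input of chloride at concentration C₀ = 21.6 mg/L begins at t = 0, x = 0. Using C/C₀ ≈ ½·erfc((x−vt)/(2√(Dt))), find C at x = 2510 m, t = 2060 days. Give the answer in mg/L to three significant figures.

11.2 mg/L

For a continuous step input, C/C₀ ≈ ½·erfc((x−vt)/(2√(Dt))).
vt = 1.22 × 2060 = 2513.2 m and 2√(Dt) = 2√(1.07 × 2060) = 93.90 m.
Argument (x−vt)/(2√(Dt)) = (2510 − 2513.2)/93.90 = -0.03408; ½·erfc(-0.03408) = 0.5192.
C = 21.6 × 0.5192 = 11.2 mg/L.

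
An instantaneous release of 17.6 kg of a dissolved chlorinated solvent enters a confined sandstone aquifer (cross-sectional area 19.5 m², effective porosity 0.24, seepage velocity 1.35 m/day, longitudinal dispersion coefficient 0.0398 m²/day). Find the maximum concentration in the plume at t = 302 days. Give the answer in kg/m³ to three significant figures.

The peak of an instantaneous 1D plume sits at x = vt; there the Gaussian factor is 1 and C_max = M/(n_e·A·√(4πDt)), where n_e·A is the pore area the mass is dissolved in.
√(4πDt) = √(4π × 0.0398 × 302) = 12.29 m, so C_max = 17.6/(0.24 × 19.5 × 12.29) = 0.306 kg/m³.

0.306 kg/m³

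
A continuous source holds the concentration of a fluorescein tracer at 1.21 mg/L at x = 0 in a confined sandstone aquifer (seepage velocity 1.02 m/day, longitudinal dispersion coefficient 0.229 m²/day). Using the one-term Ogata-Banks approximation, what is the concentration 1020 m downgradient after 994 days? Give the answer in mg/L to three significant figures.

For a continuous step input, C/C₀ ≈ ½·erfc((x−vt)/(2√(Dt))).
vt = 1.02 × 994 = 1013.88 m and 2√(Dt) = 2√(0.229 × 994) = 30.17 m.
Argument (x−vt)/(2√(Dt)) = (1020 − 1013.88)/30.17 = 0.2029; ½·erfc(0.2029) = 0.3871.
C = 1.21 × 0.3871 = 0.468 mg/L.

0.468 mg/L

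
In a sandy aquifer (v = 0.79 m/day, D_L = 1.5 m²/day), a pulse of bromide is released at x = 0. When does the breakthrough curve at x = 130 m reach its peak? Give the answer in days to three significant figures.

For the 1D instantaneous-source solution, setting ∂C/∂t = 0 at fixed x gives v²t² + 2Dt − x² = 0, so t = (√(D² + v²x²) − D)/v².
√(D² + v²x²) = √(1.5² + 0.79² × 130²) = 102.7; v² = 0.6241.
t = (102.7 − 1.5)/0.6241 = 162 days (vs. the pure-advection estimate x/v = 165 d).

162 days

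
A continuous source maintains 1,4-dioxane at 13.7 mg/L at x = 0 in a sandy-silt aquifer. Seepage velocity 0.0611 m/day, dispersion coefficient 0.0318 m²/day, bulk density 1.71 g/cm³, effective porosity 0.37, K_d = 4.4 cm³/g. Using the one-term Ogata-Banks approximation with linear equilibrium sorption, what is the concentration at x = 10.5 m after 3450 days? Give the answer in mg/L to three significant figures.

Retardation factor R = 1 + ρ_b·K_d/n = 1 + 1.71 × 4.4/0.37 = 21.34.
Sorption retards both mechanisms: v_R = v/R = 0.002863 m/day, D_R = D/R = 0.001490 m²/day.
v_R·t = 0.002863 × 3450 = 9.87735 m; 2√(D_R t) = 4.535 m; argument = (10.5 − 9.87735)/4.535 = 0.1373.
C = C₀ × ½·erfc(0.1373) = 13.7 × 0.4230 = 5.80 mg/L.

5.80 mg/L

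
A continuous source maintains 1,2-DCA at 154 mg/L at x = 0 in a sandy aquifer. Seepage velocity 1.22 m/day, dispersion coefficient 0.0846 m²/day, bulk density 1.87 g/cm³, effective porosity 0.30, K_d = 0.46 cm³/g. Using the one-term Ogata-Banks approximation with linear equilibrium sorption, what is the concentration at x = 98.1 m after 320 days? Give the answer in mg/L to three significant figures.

120 mg/L

Retardation factor R = 1 + ρ_b·K_d/n = 1 + 1.87 × 0.46/0.30 = 3.867.
Sorption retards both mechanisms: v_R = v/R = 0.3155 m/day, D_R = D/R = 0.02188 m²/day.
v_R·t = 0.3155 × 320 = 100.96 m; 2√(D_R t) = 5.292 m; argument = (98.1 − 100.96)/5.292 = -0.5404.
C = C₀ × ½·erfc(-0.5404) = 154 × 0.7776 = 120 mg/L.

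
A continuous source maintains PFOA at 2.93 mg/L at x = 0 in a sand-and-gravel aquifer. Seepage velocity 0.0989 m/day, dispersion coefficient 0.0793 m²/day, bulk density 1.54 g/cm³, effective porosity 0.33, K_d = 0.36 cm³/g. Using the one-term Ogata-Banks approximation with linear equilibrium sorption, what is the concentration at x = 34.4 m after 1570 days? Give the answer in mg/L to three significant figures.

2.91 mg/L

Retardation factor R = 1 + ρ_b·K_d/n = 1 + 1.54 × 0.36/0.33 = 2.680.
Sorption retards both mechanisms: v_R = v/R = 0.03690 m/day, D_R = D/R = 0.02959 m²/day.
v_R·t = 0.03690 × 1570 = 57.933 m; 2√(D_R t) = 13.63 m; argument = (34.4 − 57.933)/13.63 = -1.727.
C = C₀ × ½·erfc(-1.727) = 2.93 × 0.9927 = 2.91 mg/L.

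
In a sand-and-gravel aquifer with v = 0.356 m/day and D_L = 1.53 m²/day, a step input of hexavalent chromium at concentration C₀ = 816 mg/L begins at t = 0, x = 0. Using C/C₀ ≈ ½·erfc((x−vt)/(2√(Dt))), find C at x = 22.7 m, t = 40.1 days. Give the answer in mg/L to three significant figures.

For a continuous step input, C/C₀ ≈ ½·erfc((x−vt)/(2√(Dt))).
vt = 0.356 × 40.1 = 14.2756 m and 2√(Dt) = 2√(1.53 × 40.1) = 15.67 m.
Argument (x−vt)/(2√(Dt)) = (22.7 − 14.2756)/15.67 = 0.5376; ½·erfc(0.5376) = 0.2235.
C = 816 × 0.2235 = 182 mg/L.

182 mg/L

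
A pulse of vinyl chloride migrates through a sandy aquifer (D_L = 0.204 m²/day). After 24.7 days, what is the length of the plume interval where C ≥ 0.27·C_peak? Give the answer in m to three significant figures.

10.3 m

The plume is Gaussian with σ = √(2Dt) = √(2 × 0.204 × 24.7) = 3.175 m.
C/C_peak = exp(−Δx²/(2σ²)) = 0.27 ⇒ Δx = σ·√(−2 ln 0.27) = 3.175 × 1.618 = 5.137 m.
Width = 2Δx = 10.3 m.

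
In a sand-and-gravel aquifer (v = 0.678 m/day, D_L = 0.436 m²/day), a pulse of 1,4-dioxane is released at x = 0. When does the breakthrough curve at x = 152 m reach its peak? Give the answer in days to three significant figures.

223 days

For the 1D instantaneous-source solution, setting ∂C/∂t = 0 at fixed x gives v²t² + 2Dt − x² = 0, so t = (√(D² + v²x²) − D)/v².
√(D² + v²x²) = √(0.436² + 0.678² × 152²) = 103.1; v² = 0.459684.
t = (103.1 − 0.436)/0.459684 = 223 days (vs. the pure-advection estimate x/v = 224 d).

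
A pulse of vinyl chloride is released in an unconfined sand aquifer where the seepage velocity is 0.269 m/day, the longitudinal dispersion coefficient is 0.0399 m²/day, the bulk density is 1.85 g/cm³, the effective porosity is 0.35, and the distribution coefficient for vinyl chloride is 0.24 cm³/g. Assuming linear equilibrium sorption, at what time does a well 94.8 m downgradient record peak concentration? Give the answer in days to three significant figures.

Retardation factor R = 1 + ρ_b·K_d/n = 1 + 1.85 × 0.24/0.35 = 2.269.
Sorption retards both mechanisms: v_R = v/R = 0.1186 m/day, D_R = D/R = 0.01758 m²/day.
Peak time from v_R²t² + 2D_R t − x² = 0: t = (√(D_R² + v_R²x²) − D_R)/v_R².
√(D_R² + v_R²x²) = √(0.01758² + 0.1186² × 94.8²) = 11.24; v_R² = 0.01407.
t = (11.24 − 0.01758)/0.01407 = 798 days.

798 days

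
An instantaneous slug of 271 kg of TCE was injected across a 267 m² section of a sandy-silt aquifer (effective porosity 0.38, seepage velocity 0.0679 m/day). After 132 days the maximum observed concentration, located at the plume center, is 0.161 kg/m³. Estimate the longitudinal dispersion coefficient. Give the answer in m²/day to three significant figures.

At the plume center C_max = M/(n_e·A·√(4πDt)), so D = M²/(4πt·(n_e·A·C_max)²).
n_e·A·C_max = 0.38 × 267 × 0.161 = 16.34 kg/m.
D = 271²/(4π × 132 × 16.34²) = 0.166 m²/day.

0.166 m²/day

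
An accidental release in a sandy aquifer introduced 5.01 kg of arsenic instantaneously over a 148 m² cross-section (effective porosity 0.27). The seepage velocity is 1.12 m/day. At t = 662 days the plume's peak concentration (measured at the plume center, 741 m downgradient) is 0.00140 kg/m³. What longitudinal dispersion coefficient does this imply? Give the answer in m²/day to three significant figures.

At the plume center C_max = M/(n_e·A·√(4πDt)), so D = M²/(4πt·(n_e·A·C_max)²).
n_e·A·C_max = 0.27 × 148 × 0.00140 = 0.05594 kg/m.
D = 5.01²/(4π × 662 × 0.05594²) = 0.964 m²/day.

0.964 m²/day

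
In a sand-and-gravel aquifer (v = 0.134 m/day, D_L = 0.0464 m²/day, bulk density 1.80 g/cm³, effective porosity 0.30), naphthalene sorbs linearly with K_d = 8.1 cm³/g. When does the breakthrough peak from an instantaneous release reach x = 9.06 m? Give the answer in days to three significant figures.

3230 days

Retardation factor R = 1 + ρ_b·K_d/n = 1 + 1.80 × 8.1/0.30 = 49.60.
Sorption retards both mechanisms: v_R = v/R = 0.002702 m/day, D_R = D/R = 0.0009355 m²/day.
Peak time from v_R²t² + 2D_R t − x² = 0: t = (√(D_R² + v_R²x²) − D_R)/v_R².
√(D_R² + v_R²x²) = √(0.0009355² + 0.002702² × 9.06²) = 0.02450; v_R² = 7.301e-06.
t = (0.02450 − 0.0009355)/7.301e-06 = 3230 days.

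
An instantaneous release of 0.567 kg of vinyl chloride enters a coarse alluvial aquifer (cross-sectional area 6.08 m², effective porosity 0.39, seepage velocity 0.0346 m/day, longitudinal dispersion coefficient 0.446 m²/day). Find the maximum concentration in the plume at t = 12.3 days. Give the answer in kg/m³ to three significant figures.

0.0288 kg/m³

The peak of an instantaneous 1D plume sits at x = vt; there the Gaussian factor is 1 and C_max = M/(n_e·A·√(4πDt)), where n_e·A is the pore area the mass is dissolved in.
√(4πDt) = √(4π × 0.446 × 12.3) = 8.303 m, so C_max = 0.567/(0.39 × 6.08 × 8.303) = 0.0288 kg/m³.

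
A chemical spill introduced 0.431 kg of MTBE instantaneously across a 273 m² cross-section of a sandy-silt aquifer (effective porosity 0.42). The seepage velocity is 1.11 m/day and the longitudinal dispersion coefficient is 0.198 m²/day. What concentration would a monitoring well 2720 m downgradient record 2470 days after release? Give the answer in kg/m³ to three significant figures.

3.77e-05 kg/m³

For an instantaneous plane source, C(x,t) = M/(n_e·A·√(4πDt)) · exp(−(x−vt)²/(4Dt)), with n_e·A the pore (flow) area.
Plume center vt = 1.11 × 2470 = 2741.7 m, so the well at 2720 m is 21.7 m upgradient of the peak.
√(4πDt) = 78.39 m, giving peak height M/(n_e·A·√(4πDt)) = 0.431/(0.42 × 273 × 78.39) = 4.795e-05 kg/m³.
(x−vt)²/(4Dt) = (-21.7)²/(4 × 0.198 × 2470) = 0.2407; exp(−0.2407) = 0.7861.
C = 4.795e-05 × 0.7861 = 3.77e-05 kg/m³.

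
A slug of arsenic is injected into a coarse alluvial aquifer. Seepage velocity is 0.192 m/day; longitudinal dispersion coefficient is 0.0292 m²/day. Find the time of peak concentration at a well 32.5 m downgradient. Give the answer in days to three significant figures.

168 days

For the 1D instantaneous-source solution, setting ∂C/∂t = 0 at fixed x gives v²t² + 2Dt − x² = 0, so t = (√(D² + v²x²) − D)/v².
√(D² + v²x²) = √(0.0292² + 0.192² × 32.5²) = 6.240; v² = 0.036864.
t = (6.240 − 0.0292)/0.036864 = 168 days (vs. the pure-advection estimate x/v = 169 d).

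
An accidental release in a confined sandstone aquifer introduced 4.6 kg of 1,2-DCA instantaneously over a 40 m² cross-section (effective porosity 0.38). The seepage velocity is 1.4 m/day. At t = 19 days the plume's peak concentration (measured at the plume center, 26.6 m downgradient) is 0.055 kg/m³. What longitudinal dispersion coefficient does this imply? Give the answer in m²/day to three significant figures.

0.127 m²/day

At the plume center C_max = M/(n_e·A·√(4πDt)), so D = M²/(4πt·(n_e·A·C_max)²).
n_e·A·C_max = 0.38 × 40 × 0.055 = 0.8360 kg/m.
D = 4.6²/(4π × 19 × 0.8360²) = 0.127 m²/day.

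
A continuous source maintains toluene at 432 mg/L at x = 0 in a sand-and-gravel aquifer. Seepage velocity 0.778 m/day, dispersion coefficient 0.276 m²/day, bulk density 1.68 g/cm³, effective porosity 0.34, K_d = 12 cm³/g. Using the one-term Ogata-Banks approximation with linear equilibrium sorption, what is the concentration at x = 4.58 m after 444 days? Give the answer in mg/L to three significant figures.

Retardation factor R = 1 + ρ_b·K_d/n = 1 + 1.68 × 12/0.34 = 60.29.
Sorption retards both mechanisms: v_R = v/R = 0.01290 m/day, D_R = D/R = 0.004578 m²/day.
v_R·t = 0.01290 × 444 = 5.7276 m; 2√(D_R t) = 2.851 m; argument = (4.58 − 5.7276)/2.851 = -0.4025.
C = C₀ × ½·erfc(-0.4025) = 432 × 0.7154 = 309 mg/L.

309 mg/L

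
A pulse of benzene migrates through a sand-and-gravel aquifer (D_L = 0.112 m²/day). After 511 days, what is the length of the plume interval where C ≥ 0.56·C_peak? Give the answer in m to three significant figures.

The plume is Gaussian with σ = √(2Dt) = √(2 × 0.112 × 511) = 10.70 m.
C/C_peak = exp(−Δx²/(2σ²)) = 0.56 ⇒ Δx = σ·√(−2 ln 0.56) = 10.70 × 1.077 = 11.52 m.
Width = 2Δx = 23.0 m.

23.0 m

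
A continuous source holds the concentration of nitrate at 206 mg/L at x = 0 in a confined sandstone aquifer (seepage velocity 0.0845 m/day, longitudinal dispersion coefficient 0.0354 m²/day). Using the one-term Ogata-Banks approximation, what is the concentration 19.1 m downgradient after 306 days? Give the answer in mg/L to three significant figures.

191 mg/L

For a continuous step input, C/C₀ ≈ ½·erfc((x−vt)/(2√(Dt))).
vt = 0.0845 × 306 = 25.857 m and 2√(Dt) = 2√(0.0354 × 306) = 6.583 m.
Argument (x−vt)/(2√(Dt)) = (19.1 − 25.857)/6.583 = -1.026; ½·erfc(-1.026) = 0.9266.
C = 206 × 0.9266 = 191 mg/L.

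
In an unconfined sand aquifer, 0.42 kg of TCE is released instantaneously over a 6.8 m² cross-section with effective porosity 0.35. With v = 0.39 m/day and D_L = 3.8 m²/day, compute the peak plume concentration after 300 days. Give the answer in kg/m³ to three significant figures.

The peak of an instantaneous 1D plume sits at x = vt; there the Gaussian factor is 1 and C_max = M/(n_e·A·√(4πDt)), where n_e·A is the pore area the mass is dissolved in.
√(4πDt) = √(4π × 3.8 × 300) = 119.7 m, so C_max = 0.42/(0.35 × 6.8 × 119.7) = 0.00147 kg/m³.

0.00147 kg/m³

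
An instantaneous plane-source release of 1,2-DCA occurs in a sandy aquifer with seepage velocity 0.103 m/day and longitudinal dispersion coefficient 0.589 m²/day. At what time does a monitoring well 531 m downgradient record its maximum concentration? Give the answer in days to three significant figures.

For the 1D instantaneous-source solution, setting ∂C/∂t = 0 at fixed x gives v²t² + 2Dt − x² = 0, so t = (√(D² + v²x²) − D)/v².
√(D² + v²x²) = √(0.589² + 0.103² × 531²) = 54.70; v² = 0.010609.
t = (54.70 − 0.589)/0.010609 = 5100 days (vs. the pure-advection estimate x/v = 5160 d).

5100 days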